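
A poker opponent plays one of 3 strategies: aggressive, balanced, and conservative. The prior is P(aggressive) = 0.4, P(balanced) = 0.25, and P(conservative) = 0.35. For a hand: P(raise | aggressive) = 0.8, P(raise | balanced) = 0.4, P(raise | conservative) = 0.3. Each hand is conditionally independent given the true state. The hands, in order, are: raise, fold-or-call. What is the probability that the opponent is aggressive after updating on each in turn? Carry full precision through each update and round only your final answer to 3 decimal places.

After 'raise': normaliser = 0.8·0.4000 + 0.4·0.2500 + 0.3·0.3500; P(aggressive) ≈ 0.6095, P(balanced) ≈ 0.1905, P(conservative) ≈ 0.2000
After 'fold-or-call': normaliser = 0.2·0.6095 + 0.6·0.1905 + 0.7·0.2000; P(aggressive) ≈ 0.3241, P(balanced) ≈ 0.3038, P(conservative) ≈ 0.3722

0.324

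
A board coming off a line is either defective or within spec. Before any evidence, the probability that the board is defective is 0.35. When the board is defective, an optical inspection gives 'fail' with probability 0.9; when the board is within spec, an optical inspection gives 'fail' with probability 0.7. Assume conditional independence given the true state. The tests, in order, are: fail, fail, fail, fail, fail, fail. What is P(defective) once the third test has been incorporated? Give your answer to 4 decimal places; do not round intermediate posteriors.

Apply Bayes' rule sequentially, carrying P(defective) forward.
After 'fail': P(defective) = 0.9·0.3500 / (0.9·0.3500 + 0.7·0.6500) ≈ 0.4091
After 'fail': P(defective) = 0.9·0.4091 / (0.9·0.4091 + 0.7·0.5909) ≈ 0.4709
After 'fail': P(defective) = 0.9·0.4709 / (0.9·0.4709 + 0.7·0.5291) ≈ 0.5337

0.5337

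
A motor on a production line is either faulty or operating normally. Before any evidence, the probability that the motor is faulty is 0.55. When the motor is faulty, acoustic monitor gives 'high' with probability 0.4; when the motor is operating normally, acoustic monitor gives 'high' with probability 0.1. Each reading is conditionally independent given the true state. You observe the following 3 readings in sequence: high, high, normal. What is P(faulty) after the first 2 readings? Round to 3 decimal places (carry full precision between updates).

0.951

After 'high': P(faulty) = 0.4·0.5500 / (0.4·0.5500 + 0.1·0.4500) ≈ 0.8302
After 'high': P(faulty) = 0.4·0.8302 / (0.4·0.8302 + 0.1·0.1698) ≈ 0.9514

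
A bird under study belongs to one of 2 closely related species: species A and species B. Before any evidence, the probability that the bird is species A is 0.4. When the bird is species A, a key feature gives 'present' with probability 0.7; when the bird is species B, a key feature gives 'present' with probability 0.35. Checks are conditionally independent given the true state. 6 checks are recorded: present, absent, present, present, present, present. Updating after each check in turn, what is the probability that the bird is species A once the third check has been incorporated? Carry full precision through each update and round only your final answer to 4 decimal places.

0.5517

Each posterior becomes the prior for the next update.
After 'present': P(species A) = 0.7·0.4000 / (0.7·0.4000 + 0.35·0.6000) ≈ 0.5714
After 'absent': P(species A) = 0.3·0.5714 / (0.3·0.5714 + 0.65·0.4286) ≈ 0.3810
After 'present': P(species A) = 0.7·0.3810 / (0.7·0.3810 + 0.35·0.6190) ≈ 0.5517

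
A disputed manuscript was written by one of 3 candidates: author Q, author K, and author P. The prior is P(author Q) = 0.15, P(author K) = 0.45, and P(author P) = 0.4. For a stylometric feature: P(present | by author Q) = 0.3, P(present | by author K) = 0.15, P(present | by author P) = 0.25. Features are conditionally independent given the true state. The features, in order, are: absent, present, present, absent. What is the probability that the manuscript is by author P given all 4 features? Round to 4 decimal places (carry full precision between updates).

Each posterior becomes the prior for the next update.
After 'absent': normaliser = 0.7·0.1500 + 0.85·0.4500 + 0.75·0.4000; P(author Q) ≈ 0.1333, P(author K) ≈ 0.4857, P(author P) ≈ 0.3810
After 'present': normaliser = 0.3·0.1333 + 0.15·0.4857 + 0.25·0.3810; P(author Q) ≈ 0.1922, P(author K) ≈ 0.3501, P(author P) ≈ 0.4577
After 'present': normaliser = 0.3·0.1922 + 0.15·0.3501 + 0.25·0.4577; P(author Q) ≈ 0.2567, P(author K) ≈ 0.2338, P(author P) ≈ 0.5094
After 'absent': normaliser = 0.7·0.2567 + 0.85·0.2338 + 0.75·0.5094; P(author Q) ≈ 0.2363, P(author K) ≈ 0.2613, P(author P) ≈ 0.5024

0.5024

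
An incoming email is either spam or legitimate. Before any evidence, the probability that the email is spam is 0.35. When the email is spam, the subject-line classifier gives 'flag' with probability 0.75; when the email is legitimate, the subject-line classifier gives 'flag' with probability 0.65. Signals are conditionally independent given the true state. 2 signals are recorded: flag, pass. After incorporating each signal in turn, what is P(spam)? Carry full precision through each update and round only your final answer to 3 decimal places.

0.307

After 'flag': P(spam) = 0.75·0.3500 / (0.75·0.3500 + 0.65·0.6500) ≈ 0.3832
After 'pass': P(spam) = 0.25·0.3832 / (0.25·0.3832 + 0.35·0.6168) ≈ 0.3074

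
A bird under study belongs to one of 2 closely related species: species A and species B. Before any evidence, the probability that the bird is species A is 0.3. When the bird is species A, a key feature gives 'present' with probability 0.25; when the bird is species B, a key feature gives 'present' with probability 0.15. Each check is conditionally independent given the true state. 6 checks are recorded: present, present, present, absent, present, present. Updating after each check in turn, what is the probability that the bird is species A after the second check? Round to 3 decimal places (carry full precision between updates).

0.543

After 'present': P(species A) = 0.25·0.3000 / (0.25·0.3000 + 0.15·0.7000) ≈ 0.4167
After 'present': P(species A) = 0.25·0.4167 / (0.25·0.4167 + 0.15·0.5833) ≈ 0.5435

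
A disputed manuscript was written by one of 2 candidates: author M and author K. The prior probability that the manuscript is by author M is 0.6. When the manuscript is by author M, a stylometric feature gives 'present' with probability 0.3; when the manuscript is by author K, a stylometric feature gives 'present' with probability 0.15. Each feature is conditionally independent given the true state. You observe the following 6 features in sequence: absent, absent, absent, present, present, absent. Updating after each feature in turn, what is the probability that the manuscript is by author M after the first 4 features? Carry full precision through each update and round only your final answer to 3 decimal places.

Apply Bayes' rule sequentially, carrying P(author M) forward.
After 'absent': P(author M) = 0.7·0.6000 / (0.7·0.6000 + 0.85·0.4000) ≈ 0.5526
After 'absent': P(author M) = 0.7·0.5526 / (0.7·0.5526 + 0.85·0.4474) ≈ 0.5043
After 'absent': P(author M) = 0.7·0.5043 / (0.7·0.5043 + 0.85·0.4957) ≈ 0.4559
After 'present': P(author M) = 0.3·0.4559 / (0.3·0.4559 + 0.15·0.5441) ≈ 0.6262

0.626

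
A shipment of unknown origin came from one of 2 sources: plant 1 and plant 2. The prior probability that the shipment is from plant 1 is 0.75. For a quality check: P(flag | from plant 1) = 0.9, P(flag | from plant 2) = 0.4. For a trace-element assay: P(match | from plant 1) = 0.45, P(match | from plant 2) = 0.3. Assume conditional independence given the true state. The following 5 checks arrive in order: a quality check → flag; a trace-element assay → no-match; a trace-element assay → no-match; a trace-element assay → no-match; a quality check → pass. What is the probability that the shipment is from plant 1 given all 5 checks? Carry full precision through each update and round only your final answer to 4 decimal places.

Each posterior becomes the prior for the next update.
After a quality check='flag': P(plant 1) = 0.9·0.7500 / (0.9·0.7500 + 0.4·0.2500) ≈ 0.8710
After a trace-element assay='no-match': P(plant 1) = 0.55·0.8710 / (0.55·0.8710 + 0.7·0.1290) ≈ 0.8414
After a trace-element assay='no-match': P(plant 1) = 0.55·0.8414 / (0.55·0.8414 + 0.7·0.1586) ≈ 0.8065
After a trace-element assay='no-match': P(plant 1) = 0.55·0.8065 / (0.55·0.8065 + 0.7·0.1935) ≈ 0.7660
After a quality check='pass': P(plant 1) = 0.1·0.7660 / (0.1·0.7660 + 0.6·0.2340) ≈ 0.3530

0.3530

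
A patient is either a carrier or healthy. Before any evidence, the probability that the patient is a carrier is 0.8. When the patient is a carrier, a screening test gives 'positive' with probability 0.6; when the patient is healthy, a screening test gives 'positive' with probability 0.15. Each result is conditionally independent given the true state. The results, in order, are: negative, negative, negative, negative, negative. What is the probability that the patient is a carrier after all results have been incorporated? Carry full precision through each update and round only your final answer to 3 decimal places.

After 'negative': P(carrier) = 0.4·0.8000 / (0.4·0.8000 + 0.85·0.2000) ≈ 0.6531
After 'negative': P(carrier) = 0.4·0.6531 / (0.4·0.6531 + 0.85·0.3469) ≈ 0.4697
After 'negative': P(carrier) = 0.4·0.4697 / (0.4·0.4697 + 0.85·0.5303) ≈ 0.2942
After 'negative': P(carrier) = 0.4·0.2942 / (0.4·0.2942 + 0.85·0.7058) ≈ 0.1640
After 'negative': P(carrier) = 0.4·0.1640 / (0.4·0.1640 + 0.85·0.8360) ≈ 0.0845

0.085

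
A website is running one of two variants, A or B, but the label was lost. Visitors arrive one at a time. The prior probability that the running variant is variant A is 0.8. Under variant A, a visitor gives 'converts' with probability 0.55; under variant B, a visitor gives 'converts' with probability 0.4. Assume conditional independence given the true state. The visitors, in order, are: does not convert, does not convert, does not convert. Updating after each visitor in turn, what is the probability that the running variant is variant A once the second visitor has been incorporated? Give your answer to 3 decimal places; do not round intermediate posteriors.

0.692

Each posterior becomes the prior for the next update.
After 'does not convert': P(A) = 0.45·0.8000 / (0.45·0.8000 + 0.6·0.2000) ≈ 0.7500
After 'does not convert': P(A) = 0.45·0.7500 / (0.45·0.7500 + 0.6·0.2500) ≈ 0.6923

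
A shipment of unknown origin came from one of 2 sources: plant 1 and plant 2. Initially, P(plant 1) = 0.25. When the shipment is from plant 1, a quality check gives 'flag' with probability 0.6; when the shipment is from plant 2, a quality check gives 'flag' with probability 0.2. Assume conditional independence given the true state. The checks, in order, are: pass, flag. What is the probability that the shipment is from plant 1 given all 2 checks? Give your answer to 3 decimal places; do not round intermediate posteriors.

After 'pass': P(plant 1) = 0.4·0.2500 / (0.4·0.2500 + 0.8·0.7500) ≈ 0.1429
After 'flag': P(plant 1) = 0.6·0.1429 / (0.6·0.1429 + 0.2·0.8571) ≈ 0.3333

0.333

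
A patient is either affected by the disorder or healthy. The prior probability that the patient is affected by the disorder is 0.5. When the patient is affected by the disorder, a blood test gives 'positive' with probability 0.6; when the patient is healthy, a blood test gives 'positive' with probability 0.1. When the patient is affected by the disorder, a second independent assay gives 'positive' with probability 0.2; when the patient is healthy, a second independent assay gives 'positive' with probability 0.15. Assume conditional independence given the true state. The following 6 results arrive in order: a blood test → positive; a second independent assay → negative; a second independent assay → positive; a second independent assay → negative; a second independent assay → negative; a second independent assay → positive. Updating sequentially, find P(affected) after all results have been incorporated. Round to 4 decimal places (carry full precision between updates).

0.8989

Apply Bayes' rule sequentially, carrying P(affected) forward.
After a blood test='positive': P(affected) = 0.6·0.5000 / (0.6·0.5000 + 0.1·0.5000) ≈ 0.8571
After a second independent assay='negative': P(affected) = 0.8·0.8571 / (0.8·0.8571 + 0.85·0.1429) ≈ 0.8496
After a second independent assay='positive': P(affected) = 0.2·0.8496 / (0.2·0.8496 + 0.15·0.1504) ≈ 0.8828
After a second independent assay='negative': P(affected) = 0.8·0.8828 / (0.8·0.8828 + 0.85·0.1172) ≈ 0.8763
After a second independent assay='negative': P(affected) = 0.8·0.8763 / (0.8·0.8763 + 0.85·0.1237) ≈ 0.8696
After a second independent assay='positive': P(affected) = 0.2·0.8696 / (0.2·0.8696 + 0.15·0.1304) ≈ 0.8989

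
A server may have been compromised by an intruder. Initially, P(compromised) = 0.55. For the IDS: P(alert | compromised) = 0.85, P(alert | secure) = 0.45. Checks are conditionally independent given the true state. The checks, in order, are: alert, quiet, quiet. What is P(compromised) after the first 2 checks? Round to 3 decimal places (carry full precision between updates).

After 'alert': P(compromised) = 0.85·0.5500 / (0.85·0.5500 + 0.45·0.4500) ≈ 0.6978
After 'quiet': P(compromised) = 0.15·0.6978 / (0.15·0.6978 + 0.55·0.3022) ≈ 0.3864

0.386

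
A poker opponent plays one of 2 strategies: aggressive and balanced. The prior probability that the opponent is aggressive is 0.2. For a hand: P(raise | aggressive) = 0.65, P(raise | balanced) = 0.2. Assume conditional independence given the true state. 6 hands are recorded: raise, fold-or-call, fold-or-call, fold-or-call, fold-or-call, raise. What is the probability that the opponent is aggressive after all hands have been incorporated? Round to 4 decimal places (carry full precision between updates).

After 'raise': P(aggressive) = 0.65·0.2000 / (0.65·0.2000 + 0.2·0.8000) ≈ 0.4483
After 'fold-or-call': P(aggressive) = 0.35·0.4483 / (0.35·0.4483 + 0.8·0.5517) ≈ 0.2622
After 'fold-or-call': P(aggressive) = 0.35·0.2622 / (0.35·0.2622 + 0.8·0.7378) ≈ 0.1346
After 'fold-or-call': P(aggressive) = 0.35·0.1346 / (0.35·0.1346 + 0.8·0.8654) ≈ 0.0637
After 'fold-or-call': P(aggressive) = 0.35·0.0637 / (0.35·0.0637 + 0.8·0.9363) ≈ 0.0289
After 'raise': P(aggressive) = 0.65·0.0289 / (0.65·0.0289 + 0.2·0.9711) ≈ 0.0882

0.0882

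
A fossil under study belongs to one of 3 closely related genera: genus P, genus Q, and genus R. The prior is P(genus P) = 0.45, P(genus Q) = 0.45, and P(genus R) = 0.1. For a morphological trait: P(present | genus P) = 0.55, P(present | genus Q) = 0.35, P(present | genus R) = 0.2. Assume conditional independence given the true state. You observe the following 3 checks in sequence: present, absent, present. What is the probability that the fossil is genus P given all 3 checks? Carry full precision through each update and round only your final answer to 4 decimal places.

0.6108

After 'present': normaliser = 0.55·0.4500 + 0.35·0.4500 + 0.2·0.1000; P(genus P) ≈ 0.5824, P(genus Q) ≈ 0.3706, P(genus R) ≈ 0.0471
After 'absent': normaliser = 0.45·0.5824 + 0.65·0.3706 + 0.8·0.0471; P(genus P) ≈ 0.4848, P(genus Q) ≈ 0.4456, P(genus R) ≈ 0.0696
After 'present': normaliser = 0.55·0.4848 + 0.35·0.4456 + 0.2·0.0696; P(genus P) ≈ 0.6108, P(genus Q) ≈ 0.3573, P(genus R) ≈ 0.0319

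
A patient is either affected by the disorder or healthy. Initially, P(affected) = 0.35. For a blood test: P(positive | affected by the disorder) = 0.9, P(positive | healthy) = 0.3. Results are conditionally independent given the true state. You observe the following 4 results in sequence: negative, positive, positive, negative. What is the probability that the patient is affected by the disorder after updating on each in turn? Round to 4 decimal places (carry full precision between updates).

0.0900

After 'negative': P(affected) = 0.1·0.3500 / (0.1·0.3500 + 0.7·0.6500) ≈ 0.0714
After 'positive': P(affected) = 0.9·0.0714 / (0.9·0.0714 + 0.3·0.9286) ≈ 0.1875
After 'positive': P(affected) = 0.9·0.1875 / (0.9·0.1875 + 0.3·0.8125) ≈ 0.4091
After 'negative': P(affected) = 0.1·0.4091 / (0.1·0.4091 + 0.7·0.5909) ≈ 0.0900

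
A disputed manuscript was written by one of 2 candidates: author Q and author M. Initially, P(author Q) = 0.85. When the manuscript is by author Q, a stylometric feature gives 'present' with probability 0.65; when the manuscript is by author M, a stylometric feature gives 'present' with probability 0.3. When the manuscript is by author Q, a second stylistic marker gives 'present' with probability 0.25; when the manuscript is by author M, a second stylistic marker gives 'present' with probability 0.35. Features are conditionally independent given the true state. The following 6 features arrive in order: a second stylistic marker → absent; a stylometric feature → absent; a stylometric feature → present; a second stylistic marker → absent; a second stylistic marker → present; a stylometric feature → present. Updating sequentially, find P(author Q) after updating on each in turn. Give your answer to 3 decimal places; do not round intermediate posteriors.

0.927

After a second stylistic marker='absent': P(author Q) = 0.75·0.8500 / (0.75·0.8500 + 0.65·0.1500) ≈ 0.8673
After a stylometric feature='absent': P(author Q) = 0.35·0.8673 / (0.35·0.8673 + 0.7·0.1327) ≈ 0.7658
After a stylometric feature='present': P(author Q) = 0.65·0.7658 / (0.65·0.7658 + 0.3·0.2342) ≈ 0.8763
After a second stylistic marker='absent': P(author Q) = 0.75·0.8763 / (0.75·0.8763 + 0.65·0.1237) ≈ 0.8910
After a second stylistic marker='present': P(author Q) = 0.25·0.8910 / (0.25·0.8910 + 0.35·0.1090) ≈ 0.8538
After a stylometric feature='present': P(author Q) = 0.65·0.8538 / (0.65·0.8538 + 0.3·0.1462) ≈ 0.9267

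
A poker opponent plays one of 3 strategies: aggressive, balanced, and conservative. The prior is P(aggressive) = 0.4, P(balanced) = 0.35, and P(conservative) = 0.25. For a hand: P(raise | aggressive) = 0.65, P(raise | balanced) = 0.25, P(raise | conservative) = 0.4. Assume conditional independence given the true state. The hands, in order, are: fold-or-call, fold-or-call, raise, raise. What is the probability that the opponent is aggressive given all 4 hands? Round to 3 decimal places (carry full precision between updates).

0.437

After 'fold-or-call': normaliser = 0.35·0.4000 + 0.75·0.3500 + 0.6·0.2500; P(aggressive) ≈ 0.2534, P(balanced) ≈ 0.4751, P(conservative) ≈ 0.2715
After 'fold-or-call': normaliser = 0.35·0.2534 + 0.75·0.4751 + 0.6·0.2715; P(aggressive) ≈ 0.1459, P(balanced) ≈ 0.5862, P(conservative) ≈ 0.2680
After 'raise': normaliser = 0.65·0.1459 + 0.25·0.5862 + 0.4·0.2680; P(aggressive) ≈ 0.2721, P(balanced) ≈ 0.4204, P(conservative) ≈ 0.3075
After 'raise': normaliser = 0.65·0.2721 + 0.25·0.4204 + 0.4·0.3075; P(aggressive) ≈ 0.4367, P(balanced) ≈ 0.2596, P(conservative) ≈ 0.3038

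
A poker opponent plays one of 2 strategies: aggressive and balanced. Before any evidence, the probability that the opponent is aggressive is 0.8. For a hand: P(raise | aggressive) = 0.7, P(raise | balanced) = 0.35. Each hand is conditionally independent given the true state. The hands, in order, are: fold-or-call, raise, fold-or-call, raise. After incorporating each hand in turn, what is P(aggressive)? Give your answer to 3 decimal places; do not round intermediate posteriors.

After 'fold-or-call': P(aggressive) = 0.3·0.8000 / (0.3·0.8000 + 0.65·0.2000) ≈ 0.6486
After 'raise': P(aggressive) = 0.7·0.6486 / (0.7·0.6486 + 0.35·0.3514) ≈ 0.7869
After 'fold-or-call': P(aggressive) = 0.3·0.7869 / (0.3·0.7869 + 0.65·0.2131) ≈ 0.6302
After 'raise': P(aggressive) = 0.7·0.6302 / (0.7·0.6302 + 0.35·0.3698) ≈ 0.7732

0.773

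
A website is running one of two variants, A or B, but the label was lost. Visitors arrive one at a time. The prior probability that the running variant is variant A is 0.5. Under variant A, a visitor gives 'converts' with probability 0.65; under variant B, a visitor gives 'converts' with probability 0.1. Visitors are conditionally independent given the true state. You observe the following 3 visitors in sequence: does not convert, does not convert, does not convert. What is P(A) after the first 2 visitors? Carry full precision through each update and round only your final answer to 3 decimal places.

0.131

After 'does not convert': P(A) = 0.35·0.5000 / (0.35·0.5000 + 0.9·0.5000) ≈ 0.2800
After 'does not convert': P(A) = 0.35·0.2800 / (0.35·0.2800 + 0.9·0.7200) ≈ 0.1314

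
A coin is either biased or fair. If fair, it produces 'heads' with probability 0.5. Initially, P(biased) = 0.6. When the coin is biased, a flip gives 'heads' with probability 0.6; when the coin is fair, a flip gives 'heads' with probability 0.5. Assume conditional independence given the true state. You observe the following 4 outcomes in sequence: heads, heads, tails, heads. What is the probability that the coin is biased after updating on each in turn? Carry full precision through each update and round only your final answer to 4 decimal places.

Apply Bayes' rule sequentially, carrying P(biased) forward.
After 'heads': P(biased) = 0.6·0.6000 / (0.6·0.6000 + 0.5·0.4000) ≈ 0.6429
After 'heads': P(biased) = 0.6·0.6429 / (0.6·0.6429 + 0.5·0.3571) ≈ 0.6835
After 'tails': P(biased) = 0.4·0.6835 / (0.4·0.6835 + 0.5·0.3165) ≈ 0.6334
After 'heads': P(biased) = 0.6·0.6334 / (0.6·0.6334 + 0.5·0.3666) ≈ 0.6746

0.6746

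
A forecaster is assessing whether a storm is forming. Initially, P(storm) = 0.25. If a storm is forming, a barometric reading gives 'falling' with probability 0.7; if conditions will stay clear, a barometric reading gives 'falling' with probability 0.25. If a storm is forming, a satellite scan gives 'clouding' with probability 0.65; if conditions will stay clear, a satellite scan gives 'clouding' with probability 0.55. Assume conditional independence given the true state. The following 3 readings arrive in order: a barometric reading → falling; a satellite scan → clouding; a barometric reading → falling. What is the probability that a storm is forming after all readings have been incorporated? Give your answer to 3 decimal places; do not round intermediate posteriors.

0.755

Each posterior becomes the prior for the next update.
After a barometric reading='falling': P(storm) = 0.7·0.2500 / (0.7·0.2500 + 0.25·0.7500) ≈ 0.4828
After a satellite scan='clouding': P(storm) = 0.65·0.4828 / (0.65·0.4828 + 0.55·0.5172) ≈ 0.5245
After a barometric reading='falling': P(storm) = 0.7·0.5245 / (0.7·0.5245 + 0.25·0.4755) ≈ 0.7554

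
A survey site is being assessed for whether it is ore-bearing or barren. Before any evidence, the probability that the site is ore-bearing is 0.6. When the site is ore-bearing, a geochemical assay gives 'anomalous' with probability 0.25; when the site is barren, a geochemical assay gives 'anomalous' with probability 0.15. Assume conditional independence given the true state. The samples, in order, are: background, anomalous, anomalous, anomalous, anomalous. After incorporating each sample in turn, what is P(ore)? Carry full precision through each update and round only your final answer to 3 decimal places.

After 'background': P(ore) = 0.75·0.6000 / (0.75·0.6000 + 0.85·0.4000) ≈ 0.5696
After 'anomalous': P(ore) = 0.25·0.5696 / (0.25·0.5696 + 0.15·0.4304) ≈ 0.6881
After 'anomalous': P(ore) = 0.25·0.6881 / (0.25·0.6881 + 0.15·0.3119) ≈ 0.7862
After 'anomalous': P(ore) = 0.25·0.7862 / (0.25·0.7862 + 0.15·0.2138) ≈ 0.8597
After 'anomalous': P(ore) = 0.25·0.8597 / (0.25·0.8597 + 0.15·0.1403) ≈ 0.9108

0.911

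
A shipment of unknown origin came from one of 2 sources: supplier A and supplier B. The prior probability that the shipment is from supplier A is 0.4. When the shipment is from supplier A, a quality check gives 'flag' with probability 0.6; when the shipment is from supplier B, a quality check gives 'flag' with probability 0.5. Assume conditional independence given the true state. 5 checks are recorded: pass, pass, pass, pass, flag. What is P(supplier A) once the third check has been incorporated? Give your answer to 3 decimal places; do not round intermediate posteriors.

0.254

After 'pass': P(supplier A) = 0.4·0.4000 / (0.4·0.4000 + 0.5·0.6000) ≈ 0.3478
After 'pass': P(supplier A) = 0.4·0.3478 / (0.4·0.3478 + 0.5·0.6522) ≈ 0.2991
After 'pass': P(supplier A) = 0.4·0.2991 / (0.4·0.2991 + 0.5·0.7009) ≈ 0.2545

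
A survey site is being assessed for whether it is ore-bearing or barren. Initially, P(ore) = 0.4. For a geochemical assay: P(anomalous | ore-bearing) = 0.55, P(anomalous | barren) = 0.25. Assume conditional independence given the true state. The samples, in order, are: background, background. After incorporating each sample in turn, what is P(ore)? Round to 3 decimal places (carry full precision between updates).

0.194

After 'background': P(ore) = 0.45·0.4000 / (0.45·0.4000 + 0.75·0.6000) ≈ 0.2857
After 'background': P(ore) = 0.45·0.2857 / (0.45·0.2857 + 0.75·0.7143) ≈ 0.1935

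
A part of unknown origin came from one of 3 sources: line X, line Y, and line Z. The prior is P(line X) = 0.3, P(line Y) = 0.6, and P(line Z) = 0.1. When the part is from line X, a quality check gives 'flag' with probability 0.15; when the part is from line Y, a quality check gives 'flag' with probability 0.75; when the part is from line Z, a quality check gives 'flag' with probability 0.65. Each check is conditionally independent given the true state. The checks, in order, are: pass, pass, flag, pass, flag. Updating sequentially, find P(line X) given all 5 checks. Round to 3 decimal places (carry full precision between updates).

0.369

After 'pass': normaliser = 0.85·0.3000 + 0.25·0.6000 + 0.35·0.1000; P(line X) ≈ 0.5795, P(line Y) ≈ 0.3409, P(line Z) ≈ 0.0795
After 'pass': normaliser = 0.85·0.5795 + 0.25·0.3409 + 0.35·0.0795; P(line X) ≈ 0.8133, P(line Y) ≈ 0.1407, P(line Z) ≈ 0.0460
After 'flag': normaliser = 0.15·0.8133 + 0.75·0.1407 + 0.65·0.0460; P(line X) ≈ 0.4739, P(line Y) ≈ 0.4100, P(line Z) ≈ 0.1161
After 'pass': normaliser = 0.85·0.4739 + 0.25·0.4100 + 0.35·0.1161; P(line X) ≈ 0.7379, P(line Y) ≈ 0.1877, P(line Z) ≈ 0.0744
After 'flag': normaliser = 0.15·0.7379 + 0.75·0.1877 + 0.65·0.0744; P(line X) ≈ 0.3691, P(line Y) ≈ 0.4696, P(line Z) ≈ 0.1613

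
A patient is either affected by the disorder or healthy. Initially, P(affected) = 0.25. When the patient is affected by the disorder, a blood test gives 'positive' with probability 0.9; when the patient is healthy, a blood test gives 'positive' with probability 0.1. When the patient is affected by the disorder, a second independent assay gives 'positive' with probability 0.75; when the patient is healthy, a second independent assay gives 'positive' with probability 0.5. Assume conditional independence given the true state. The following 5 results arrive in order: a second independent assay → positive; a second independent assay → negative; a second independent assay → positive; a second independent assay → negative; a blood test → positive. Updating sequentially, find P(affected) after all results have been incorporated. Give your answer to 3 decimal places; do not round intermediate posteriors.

0.628

After a second independent assay='positive': P(affected) = 0.75·0.2500 / (0.75·0.2500 + 0.5·0.7500) ≈ 0.3333
After a second independent assay='negative': P(affected) = 0.25·0.3333 / (0.25·0.3333 + 0.5·0.6667) ≈ 0.2000
After a second independent assay='positive': P(affected) = 0.75·0.2000 / (0.75·0.2000 + 0.5·0.8000) ≈ 0.2727
After a second independent assay='negative': P(affected) = 0.25·0.2727 / (0.25·0.2727 + 0.5·0.7273) ≈ 0.1579
After a blood test='positive': P(affected) = 0.9·0.1579 / (0.9·0.1579 + 0.1·0.8421) ≈ 0.6279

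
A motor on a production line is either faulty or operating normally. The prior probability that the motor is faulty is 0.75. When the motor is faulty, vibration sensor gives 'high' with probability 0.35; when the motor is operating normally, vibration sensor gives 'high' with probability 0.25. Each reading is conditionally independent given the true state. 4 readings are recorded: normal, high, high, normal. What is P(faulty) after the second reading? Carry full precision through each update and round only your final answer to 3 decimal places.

0.784

After 'normal': P(faulty) = 0.65·0.7500 / (0.65·0.7500 + 0.75·0.2500) ≈ 0.7222
After 'high': P(faulty) = 0.35·0.7222 / (0.35·0.7222 + 0.25·0.2778) ≈ 0.7845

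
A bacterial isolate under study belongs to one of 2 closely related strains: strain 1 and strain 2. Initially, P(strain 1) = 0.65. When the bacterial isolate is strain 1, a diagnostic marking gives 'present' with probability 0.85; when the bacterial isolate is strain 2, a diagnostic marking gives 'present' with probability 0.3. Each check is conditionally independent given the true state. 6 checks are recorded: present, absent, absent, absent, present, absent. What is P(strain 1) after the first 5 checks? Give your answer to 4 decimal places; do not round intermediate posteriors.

0.1279

After 'present': P(strain 1) = 0.85·0.6500 / (0.85·0.6500 + 0.3·0.3500) ≈ 0.8403
After 'absent': P(strain 1) = 0.15·0.8403 / (0.15·0.8403 + 0.7·0.1597) ≈ 0.5300
After 'absent': P(strain 1) = 0.15·0.5300 / (0.15·0.5300 + 0.7·0.4700) ≈ 0.1946
After 'absent': P(strain 1) = 0.15·0.1946 / (0.15·0.1946 + 0.7·0.8054) ≈ 0.0492
After 'present': P(strain 1) = 0.85·0.0492 / (0.85·0.0492 + 0.3·0.9508) ≈ 0.1279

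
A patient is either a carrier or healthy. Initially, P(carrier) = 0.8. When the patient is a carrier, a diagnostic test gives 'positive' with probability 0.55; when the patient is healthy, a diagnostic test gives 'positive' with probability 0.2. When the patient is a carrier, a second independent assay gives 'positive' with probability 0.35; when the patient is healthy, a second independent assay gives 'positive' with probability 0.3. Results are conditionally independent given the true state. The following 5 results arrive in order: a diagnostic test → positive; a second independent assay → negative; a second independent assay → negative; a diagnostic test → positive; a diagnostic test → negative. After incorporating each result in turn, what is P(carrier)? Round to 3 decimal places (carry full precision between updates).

After a diagnostic test='positive': P(carrier) = 0.55·0.8000 / (0.55·0.8000 + 0.2·0.2000) ≈ 0.9167
After a second independent assay='negative': P(carrier) = 0.65·0.9167 / (0.65·0.9167 + 0.7·0.0833) ≈ 0.9108
After a second independent assay='negative': P(carrier) = 0.65·0.9108 / (0.65·0.9108 + 0.7·0.0892) ≈ 0.9046
After a diagnostic test='positive': P(carrier) = 0.55·0.9046 / (0.55·0.9046 + 0.2·0.0954) ≈ 0.9631
After a diagnostic test='negative': P(carrier) = 0.45·0.9631 / (0.45·0.9631 + 0.8·0.0369) ≈ 0.9362

0.936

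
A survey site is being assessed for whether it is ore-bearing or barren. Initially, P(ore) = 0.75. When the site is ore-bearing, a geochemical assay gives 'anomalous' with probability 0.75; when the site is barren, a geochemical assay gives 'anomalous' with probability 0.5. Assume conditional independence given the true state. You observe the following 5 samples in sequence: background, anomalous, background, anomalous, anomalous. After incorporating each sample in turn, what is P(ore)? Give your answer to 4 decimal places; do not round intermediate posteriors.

0.7168

After 'background': P(ore) = 0.25·0.7500 / (0.25·0.7500 + 0.5·0.2500) ≈ 0.6000
After 'anomalous': P(ore) = 0.75·0.6000 / (0.75·0.6000 + 0.5·0.4000) ≈ 0.6923
After 'background': P(ore) = 0.25·0.6923 / (0.25·0.6923 + 0.5·0.3077) ≈ 0.5294
After 'anomalous': P(ore) = 0.75·0.5294 / (0.75·0.5294 + 0.5·0.4706) ≈ 0.6279
After 'anomalous': P(ore) = 0.75·0.6279 / (0.75·0.6279 + 0.5·0.3721) ≈ 0.7168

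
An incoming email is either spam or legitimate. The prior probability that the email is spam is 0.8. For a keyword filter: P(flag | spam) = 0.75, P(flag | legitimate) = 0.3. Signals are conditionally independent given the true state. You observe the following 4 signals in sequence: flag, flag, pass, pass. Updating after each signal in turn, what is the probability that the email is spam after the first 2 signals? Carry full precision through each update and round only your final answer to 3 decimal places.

Each posterior becomes the prior for the next update.
After 'flag': P(spam) = 0.75·0.8000 / (0.75·0.8000 + 0.3·0.2000) ≈ 0.9091
After 'flag': P(spam) = 0.75·0.9091 / (0.75·0.9091 + 0.3·0.0909) ≈ 0.9615

0.962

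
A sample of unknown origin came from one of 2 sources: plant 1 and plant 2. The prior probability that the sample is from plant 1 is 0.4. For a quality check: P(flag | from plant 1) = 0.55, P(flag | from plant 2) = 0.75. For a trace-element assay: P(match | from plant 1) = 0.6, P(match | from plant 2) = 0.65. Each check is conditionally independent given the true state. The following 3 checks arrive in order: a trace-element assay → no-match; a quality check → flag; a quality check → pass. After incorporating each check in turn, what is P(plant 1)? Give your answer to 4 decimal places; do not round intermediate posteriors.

After a trace-element assay='no-match': P(plant 1) = 0.4·0.4000 / (0.4·0.4000 + 0.35·0.6000) ≈ 0.4324
After a quality check='flag': P(plant 1) = 0.55·0.4324 / (0.55·0.4324 + 0.75·0.5676) ≈ 0.3585
After a quality check='pass': P(plant 1) = 0.45·0.3585 / (0.45·0.3585 + 0.25·0.6415) ≈ 0.5014

0.5014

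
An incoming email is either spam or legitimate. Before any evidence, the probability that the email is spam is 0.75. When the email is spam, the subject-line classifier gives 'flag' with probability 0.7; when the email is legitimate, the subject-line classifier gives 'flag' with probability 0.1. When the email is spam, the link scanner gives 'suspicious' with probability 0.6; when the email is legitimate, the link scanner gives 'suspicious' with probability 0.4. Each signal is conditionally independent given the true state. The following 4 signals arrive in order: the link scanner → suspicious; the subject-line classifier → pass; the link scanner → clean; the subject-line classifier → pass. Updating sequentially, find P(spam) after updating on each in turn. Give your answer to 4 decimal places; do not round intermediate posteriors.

After the link scanner='suspicious': P(spam) = 0.6·0.7500 / (0.6·0.7500 + 0.4·0.2500) ≈ 0.8182
After the subject-line classifier='pass': P(spam) = 0.3·0.8182 / (0.3·0.8182 + 0.9·0.1818) ≈ 0.6000
After the link scanner='clean': P(spam) = 0.4·0.6000 / (0.4·0.6000 + 0.6·0.4000) ≈ 0.5000
After the subject-line classifier='pass': P(spam) = 0.3·0.5000 / (0.3·0.5000 + 0.9·0.5000) ≈ 0.2500

0.2500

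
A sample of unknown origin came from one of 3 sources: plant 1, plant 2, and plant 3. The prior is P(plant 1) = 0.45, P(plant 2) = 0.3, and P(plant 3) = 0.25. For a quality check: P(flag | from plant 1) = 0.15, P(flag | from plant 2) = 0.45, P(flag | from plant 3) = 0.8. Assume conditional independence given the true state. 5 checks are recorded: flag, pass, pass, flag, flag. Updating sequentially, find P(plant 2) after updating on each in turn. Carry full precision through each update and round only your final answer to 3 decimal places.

After 'flag': normaliser = 0.15·0.4500 + 0.45·0.3000 + 0.8·0.2500; P(plant 1) ≈ 0.1677, P(plant 2) ≈ 0.3354, P(plant 3) ≈ 0.4969
After 'pass': normaliser = 0.85·0.1677 + 0.55·0.3354 + 0.2·0.4969; P(plant 1) ≈ 0.3343, P(plant 2) ≈ 0.4326, P(plant 3) ≈ 0.2331
After 'pass': normaliser = 0.85·0.3343 + 0.55·0.4326 + 0.2·0.2331; P(plant 1) ≈ 0.4996, P(plant 2) ≈ 0.4184, P(plant 3) ≈ 0.0820
After 'flag': normaliser = 0.15·0.4996 + 0.45·0.4184 + 0.8·0.0820; P(plant 1) ≈ 0.2279, P(plant 2) ≈ 0.5726, P(plant 3) ≈ 0.1994
After 'flag': normaliser = 0.15·0.2279 + 0.45·0.5726 + 0.8·0.1994; P(plant 1) ≈ 0.0757, P(plant 2) ≈ 0.5708, P(plant 3) ≈ 0.3534

0.571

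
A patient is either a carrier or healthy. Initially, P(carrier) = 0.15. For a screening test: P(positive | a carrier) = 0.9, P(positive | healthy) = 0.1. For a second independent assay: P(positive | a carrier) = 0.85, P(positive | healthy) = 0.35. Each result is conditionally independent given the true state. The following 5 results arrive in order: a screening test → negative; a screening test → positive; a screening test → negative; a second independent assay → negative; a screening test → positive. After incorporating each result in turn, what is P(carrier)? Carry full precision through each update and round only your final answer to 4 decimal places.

After a screening test='negative': P(carrier) = 0.1·0.1500 / (0.1·0.1500 + 0.9·0.8500) ≈ 0.0192
After a screening test='positive': P(carrier) = 0.9·0.0192 / (0.9·0.0192 + 0.1·0.9808) ≈ 0.1500
After a screening test='negative': P(carrier) = 0.1·0.1500 / (0.1·0.1500 + 0.9·0.8500) ≈ 0.0192
After a second independent assay='negative': P(carrier) = 0.15·0.0192 / (0.15·0.0192 + 0.65·0.9808) ≈ 0.0045
After a screening test='positive': P(carrier) = 0.9·0.0045 / (0.9·0.0045 + 0.1·0.9955) ≈ 0.0391

0.0391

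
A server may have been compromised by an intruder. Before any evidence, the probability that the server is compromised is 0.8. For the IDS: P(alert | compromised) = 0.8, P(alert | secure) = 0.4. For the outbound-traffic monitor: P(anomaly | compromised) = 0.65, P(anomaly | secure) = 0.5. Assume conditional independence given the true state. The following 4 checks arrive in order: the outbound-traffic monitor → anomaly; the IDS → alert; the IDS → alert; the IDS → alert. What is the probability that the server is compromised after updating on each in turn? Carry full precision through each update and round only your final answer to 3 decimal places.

0.977

After the outbound-traffic monitor='anomaly': P(compromised) = 0.65·0.8000 / (0.65·0.8000 + 0.5·0.2000) ≈ 0.8387
After the IDS='alert': P(compromised) = 0.8·0.8387 / (0.8·0.8387 + 0.4·0.1613) ≈ 0.9123
After the IDS='alert': P(compromised) = 0.8·0.9123 / (0.8·0.9123 + 0.4·0.0877) ≈ 0.9541
After the IDS='alert': P(compromised) = 0.8·0.9541 / (0.8·0.9541 + 0.4·0.0459) ≈ 0.9765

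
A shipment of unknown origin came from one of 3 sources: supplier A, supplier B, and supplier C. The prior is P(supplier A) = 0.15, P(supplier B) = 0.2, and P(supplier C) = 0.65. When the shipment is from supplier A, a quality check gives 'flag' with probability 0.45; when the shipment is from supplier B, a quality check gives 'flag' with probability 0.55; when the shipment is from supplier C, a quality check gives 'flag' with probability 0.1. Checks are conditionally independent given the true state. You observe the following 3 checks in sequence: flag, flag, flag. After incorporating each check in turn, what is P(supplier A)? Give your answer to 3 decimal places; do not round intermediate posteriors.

0.287

After 'flag': normaliser = 0.45·0.1500 + 0.55·0.2000 + 0.1·0.6500; P(supplier A) ≈ 0.2784, P(supplier B) ≈ 0.4536, P(supplier C) ≈ 0.2680
After 'flag': normaliser = 0.45·0.2784 + 0.55·0.4536 + 0.1·0.2680; P(supplier A) ≈ 0.3119, P(supplier B) ≈ 0.6213, P(supplier C) ≈ 0.0668
After 'flag': normaliser = 0.45·0.3119 + 0.55·0.6213 + 0.1·0.0668; P(supplier A) ≈ 0.2872, P(supplier B) ≈ 0.6991, P(supplier C) ≈ 0.0137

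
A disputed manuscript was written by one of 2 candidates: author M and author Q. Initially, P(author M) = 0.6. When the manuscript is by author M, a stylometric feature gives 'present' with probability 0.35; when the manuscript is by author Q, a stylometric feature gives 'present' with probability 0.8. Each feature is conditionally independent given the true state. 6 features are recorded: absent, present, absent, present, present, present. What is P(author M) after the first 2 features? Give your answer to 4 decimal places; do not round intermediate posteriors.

0.6808

Each posterior becomes the prior for the next update.
After 'absent': P(author M) = 0.65·0.6000 / (0.65·0.6000 + 0.2·0.4000) ≈ 0.8298
After 'present': P(author M) = 0.35·0.8298 / (0.35·0.8298 + 0.8·0.1702) ≈ 0.6808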